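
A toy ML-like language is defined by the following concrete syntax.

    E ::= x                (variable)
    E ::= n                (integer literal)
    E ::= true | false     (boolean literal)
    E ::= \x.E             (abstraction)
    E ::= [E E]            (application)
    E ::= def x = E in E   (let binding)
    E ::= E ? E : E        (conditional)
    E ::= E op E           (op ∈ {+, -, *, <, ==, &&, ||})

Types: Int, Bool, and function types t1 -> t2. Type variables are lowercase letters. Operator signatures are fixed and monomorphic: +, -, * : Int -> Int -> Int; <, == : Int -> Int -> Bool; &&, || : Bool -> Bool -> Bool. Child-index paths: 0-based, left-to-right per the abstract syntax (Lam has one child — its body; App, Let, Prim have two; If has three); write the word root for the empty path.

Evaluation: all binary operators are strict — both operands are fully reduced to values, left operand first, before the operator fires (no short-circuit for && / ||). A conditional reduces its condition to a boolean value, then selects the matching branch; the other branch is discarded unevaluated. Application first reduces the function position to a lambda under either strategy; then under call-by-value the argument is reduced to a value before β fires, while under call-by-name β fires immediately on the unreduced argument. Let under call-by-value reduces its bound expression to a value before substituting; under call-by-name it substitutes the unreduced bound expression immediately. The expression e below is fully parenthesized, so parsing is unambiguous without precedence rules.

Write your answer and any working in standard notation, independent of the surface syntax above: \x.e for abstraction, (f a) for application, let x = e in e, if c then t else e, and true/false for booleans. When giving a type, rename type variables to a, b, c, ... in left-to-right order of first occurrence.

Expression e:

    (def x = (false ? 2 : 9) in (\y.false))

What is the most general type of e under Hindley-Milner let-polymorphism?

Answer: a -> Bool

Working:
  unify Bool ~ Bool
  unify Int ~ Int
let x : Int
\y._ : a -> Bool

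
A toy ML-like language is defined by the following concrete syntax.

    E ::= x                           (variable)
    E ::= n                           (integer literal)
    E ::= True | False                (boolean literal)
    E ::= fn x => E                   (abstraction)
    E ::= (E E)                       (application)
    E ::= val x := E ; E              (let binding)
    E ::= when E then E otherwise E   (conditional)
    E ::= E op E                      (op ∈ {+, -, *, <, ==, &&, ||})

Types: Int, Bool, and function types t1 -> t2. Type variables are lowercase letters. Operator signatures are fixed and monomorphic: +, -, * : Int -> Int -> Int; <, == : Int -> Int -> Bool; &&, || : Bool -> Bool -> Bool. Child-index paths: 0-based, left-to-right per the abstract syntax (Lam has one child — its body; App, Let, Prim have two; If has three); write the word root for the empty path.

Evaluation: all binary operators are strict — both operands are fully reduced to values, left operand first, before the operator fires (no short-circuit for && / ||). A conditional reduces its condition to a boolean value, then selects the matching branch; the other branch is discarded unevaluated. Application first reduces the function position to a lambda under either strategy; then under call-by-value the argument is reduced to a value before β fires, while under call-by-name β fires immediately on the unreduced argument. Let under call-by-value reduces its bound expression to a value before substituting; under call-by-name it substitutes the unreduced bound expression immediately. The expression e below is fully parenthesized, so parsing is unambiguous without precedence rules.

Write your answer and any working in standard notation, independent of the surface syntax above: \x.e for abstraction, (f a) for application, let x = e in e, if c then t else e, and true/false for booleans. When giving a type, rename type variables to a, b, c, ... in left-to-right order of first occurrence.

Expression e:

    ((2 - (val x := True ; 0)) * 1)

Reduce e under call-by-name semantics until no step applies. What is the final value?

Derivation:
step 0: ((2 - (let x = true in 0)) * 1)
step 1: [let@0.1] ((2 - 0) * 1)
step 2: [delta@0] (2 * 1)
step 3: [delta@root] 2

Answer: 2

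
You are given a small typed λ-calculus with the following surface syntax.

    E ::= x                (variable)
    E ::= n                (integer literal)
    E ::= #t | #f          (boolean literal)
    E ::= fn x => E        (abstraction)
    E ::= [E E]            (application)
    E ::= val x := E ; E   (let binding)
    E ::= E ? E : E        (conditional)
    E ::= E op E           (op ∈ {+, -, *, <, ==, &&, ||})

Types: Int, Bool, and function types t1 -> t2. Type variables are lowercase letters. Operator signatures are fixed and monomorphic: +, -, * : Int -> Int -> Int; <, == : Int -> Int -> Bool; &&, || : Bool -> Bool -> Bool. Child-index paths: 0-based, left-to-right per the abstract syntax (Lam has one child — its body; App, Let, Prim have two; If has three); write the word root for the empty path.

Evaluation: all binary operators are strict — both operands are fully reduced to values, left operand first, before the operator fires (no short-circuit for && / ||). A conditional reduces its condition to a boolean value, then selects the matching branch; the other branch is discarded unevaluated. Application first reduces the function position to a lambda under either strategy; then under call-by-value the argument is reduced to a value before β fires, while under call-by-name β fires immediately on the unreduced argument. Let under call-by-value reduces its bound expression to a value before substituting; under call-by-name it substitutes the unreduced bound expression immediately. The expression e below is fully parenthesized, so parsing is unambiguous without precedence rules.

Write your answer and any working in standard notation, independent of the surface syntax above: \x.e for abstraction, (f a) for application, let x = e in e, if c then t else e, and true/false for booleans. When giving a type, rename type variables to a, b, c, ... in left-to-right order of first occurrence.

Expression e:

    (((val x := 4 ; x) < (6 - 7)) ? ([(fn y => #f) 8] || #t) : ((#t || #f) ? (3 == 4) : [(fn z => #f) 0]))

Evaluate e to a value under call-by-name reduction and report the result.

Answer: false

Trace:
step 0: (if ((let x = 4 in x) < (6 - 7)) then (((\y.false) 8) || true) else (if (true || false) then (3 == 4) else ((\z.false) 0)))
step 1: [let@0.0] (if (4 < (6 - 7)) then (((\y.false) 8) || true) else (if (true || false) then (3 == 4) else ((\z.false) 0)))
step 2: [delta@0.1] (if (4 < -1) then (((\y.false) 8) || true) else (if (true || false) then (3 == 4) else ((\z.false) 0)))
step 3: [delta@0] (if false then (((\y.false) 8) || true) else (if (true || false) then (3 == 4) else ((\z.false) 0)))
step 4: [if@root] (if (true || false) then (3 == 4) else ((\z.false) 0))
step 5: [delta@0] (if true then (3 == 4) else ((\z.false) 0))
step 6: [if@root] (3 == 4)
step 7: [delta@root] false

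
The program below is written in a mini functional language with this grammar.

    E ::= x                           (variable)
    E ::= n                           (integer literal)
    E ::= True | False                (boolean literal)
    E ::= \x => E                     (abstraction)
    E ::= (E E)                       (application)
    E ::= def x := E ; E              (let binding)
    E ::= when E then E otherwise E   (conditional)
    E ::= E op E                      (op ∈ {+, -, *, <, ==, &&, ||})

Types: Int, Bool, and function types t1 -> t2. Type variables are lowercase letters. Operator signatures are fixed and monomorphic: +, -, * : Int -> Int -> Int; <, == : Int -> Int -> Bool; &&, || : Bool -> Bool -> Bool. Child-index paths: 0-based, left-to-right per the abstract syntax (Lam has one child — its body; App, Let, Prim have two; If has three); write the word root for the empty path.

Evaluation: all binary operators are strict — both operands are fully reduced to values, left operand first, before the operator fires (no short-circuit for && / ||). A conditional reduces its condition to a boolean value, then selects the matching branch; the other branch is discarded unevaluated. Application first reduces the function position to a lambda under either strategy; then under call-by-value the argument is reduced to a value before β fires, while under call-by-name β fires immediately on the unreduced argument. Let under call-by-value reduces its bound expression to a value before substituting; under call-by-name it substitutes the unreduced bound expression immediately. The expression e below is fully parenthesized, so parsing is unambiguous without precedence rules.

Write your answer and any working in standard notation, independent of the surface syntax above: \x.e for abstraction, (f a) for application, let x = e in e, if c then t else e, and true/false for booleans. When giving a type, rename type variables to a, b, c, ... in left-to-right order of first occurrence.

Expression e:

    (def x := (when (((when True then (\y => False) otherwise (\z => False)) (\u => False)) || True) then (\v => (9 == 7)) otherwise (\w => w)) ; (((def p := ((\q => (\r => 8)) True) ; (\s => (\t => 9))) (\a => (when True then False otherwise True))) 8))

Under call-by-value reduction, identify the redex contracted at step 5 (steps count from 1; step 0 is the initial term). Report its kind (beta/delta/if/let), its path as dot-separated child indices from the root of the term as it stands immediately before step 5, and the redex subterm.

Answer: let at root : (let x = (\v.(9 == 7)) in (((let p = ((\q.(\r.8)) true) in (\s.(\t.9))) (\a.(if true then false else true))) 8))

Working:
step 0: (let x = (if (((if true then (\y.false) else (\z.false)) (\u.false)) || true) then (\v.(9 == 7)) else (\w.w)) in (((let p = ((\q.(\r.8)) true) in (\s.(\t.9))) (\a.(if true then false else true))) 8))
step 1: [if@0.0.0.0] (let x = (if (((\y.false) (\u.false)) || true) then (\v.(9 == 7)) else (\w.w)) in (((let p = ((\q.(\r.8)) true) in (\s.(\t.9))) (\a.(if true then false else true))) 8))
step 2: [beta@0.0.0] (let x = (if (false || true) then (\v.(9 == 7)) else (\w.w)) in (((let p = ((\q.(\r.8)) true) in (\s.(\t.9))) (\a.(if true then false else true))) 8))
step 3: [delta@0.0] (let x = (if true then (\v.(9 == 7)) else (\w.w)) in (((let p = ((\q.(\r.8)) true) in (\s.(\t.9))) (\a.(if true then false else true))) 8))
step 4: [if@0] (let x = (\v.(9 == 7)) in (((let p = ((\q.(\r.8)) true) in (\s.(\t.9))) (\a.(if true then false else true))) 8))
step 5: [let@root] (((let p = ((\q.(\r.8)) true) in (\s.(\t.9))) (\a.(if true then false else true))) 8)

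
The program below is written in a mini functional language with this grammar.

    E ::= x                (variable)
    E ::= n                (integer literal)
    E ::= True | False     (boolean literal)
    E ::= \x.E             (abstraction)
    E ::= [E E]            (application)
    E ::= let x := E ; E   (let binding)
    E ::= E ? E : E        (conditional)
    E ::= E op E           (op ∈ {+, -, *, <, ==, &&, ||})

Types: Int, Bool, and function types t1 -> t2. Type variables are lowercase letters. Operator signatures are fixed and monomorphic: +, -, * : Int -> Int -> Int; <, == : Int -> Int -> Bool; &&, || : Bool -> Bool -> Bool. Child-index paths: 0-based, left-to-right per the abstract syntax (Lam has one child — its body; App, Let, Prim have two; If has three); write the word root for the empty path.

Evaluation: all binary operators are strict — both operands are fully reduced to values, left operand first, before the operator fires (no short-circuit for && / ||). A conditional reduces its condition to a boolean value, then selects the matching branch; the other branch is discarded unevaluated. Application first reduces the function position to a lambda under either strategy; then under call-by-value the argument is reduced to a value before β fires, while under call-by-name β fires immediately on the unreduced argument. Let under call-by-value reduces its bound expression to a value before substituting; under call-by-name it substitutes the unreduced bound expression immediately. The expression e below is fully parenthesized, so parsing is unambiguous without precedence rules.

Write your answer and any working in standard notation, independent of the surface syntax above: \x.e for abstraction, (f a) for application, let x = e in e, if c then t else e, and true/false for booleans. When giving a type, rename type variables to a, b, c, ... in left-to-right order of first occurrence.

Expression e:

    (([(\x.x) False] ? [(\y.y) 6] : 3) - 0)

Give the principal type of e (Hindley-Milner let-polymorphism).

Working:
x : a
\x._ : a -> a
  unify a -> a ~ Bool -> b
  unify a ~ Bool
  unify Bool ~ b
_ _ : Bool
  unify Bool ~ Bool
y : c
\y._ : c -> c
  unify c -> c ~ Int -> d
  unify c ~ Int
  unify Int ~ d
_ _ : Int
  unify Int ~ Int
  unify Int ~ Int
  unify Int ~ Int

Answer: Int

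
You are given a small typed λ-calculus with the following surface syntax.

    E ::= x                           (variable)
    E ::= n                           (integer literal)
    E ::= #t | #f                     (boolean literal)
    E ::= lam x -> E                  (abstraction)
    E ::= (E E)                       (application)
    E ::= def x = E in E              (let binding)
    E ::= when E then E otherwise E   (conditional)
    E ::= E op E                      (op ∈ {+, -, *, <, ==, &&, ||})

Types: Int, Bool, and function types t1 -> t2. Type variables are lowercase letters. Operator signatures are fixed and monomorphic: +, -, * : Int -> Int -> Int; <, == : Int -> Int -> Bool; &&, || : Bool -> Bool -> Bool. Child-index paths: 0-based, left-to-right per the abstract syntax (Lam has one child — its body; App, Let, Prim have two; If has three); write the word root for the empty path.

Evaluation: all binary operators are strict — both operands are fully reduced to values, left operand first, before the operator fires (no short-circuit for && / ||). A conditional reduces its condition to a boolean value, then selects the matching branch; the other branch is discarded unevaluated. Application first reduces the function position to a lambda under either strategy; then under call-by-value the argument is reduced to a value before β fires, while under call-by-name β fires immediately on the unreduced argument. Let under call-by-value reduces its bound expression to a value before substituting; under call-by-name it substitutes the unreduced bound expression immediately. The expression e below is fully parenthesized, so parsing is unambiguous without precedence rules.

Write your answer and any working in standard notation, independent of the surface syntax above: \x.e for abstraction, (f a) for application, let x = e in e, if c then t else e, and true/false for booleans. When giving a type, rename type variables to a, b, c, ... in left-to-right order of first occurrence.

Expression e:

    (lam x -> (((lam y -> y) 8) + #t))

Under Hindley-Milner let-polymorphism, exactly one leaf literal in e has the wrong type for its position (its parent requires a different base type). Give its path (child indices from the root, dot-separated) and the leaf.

Trace:
y : b
\y._ : b -> b
  unify b -> b ~ Int -> c
  unify b ~ Int
  unify Int ~ c
_ _ : Int
  unify Int ~ Int
  unify Bool ~ Int
  FAIL: mismatch Bool ~ Int

Answer: 0.1 : true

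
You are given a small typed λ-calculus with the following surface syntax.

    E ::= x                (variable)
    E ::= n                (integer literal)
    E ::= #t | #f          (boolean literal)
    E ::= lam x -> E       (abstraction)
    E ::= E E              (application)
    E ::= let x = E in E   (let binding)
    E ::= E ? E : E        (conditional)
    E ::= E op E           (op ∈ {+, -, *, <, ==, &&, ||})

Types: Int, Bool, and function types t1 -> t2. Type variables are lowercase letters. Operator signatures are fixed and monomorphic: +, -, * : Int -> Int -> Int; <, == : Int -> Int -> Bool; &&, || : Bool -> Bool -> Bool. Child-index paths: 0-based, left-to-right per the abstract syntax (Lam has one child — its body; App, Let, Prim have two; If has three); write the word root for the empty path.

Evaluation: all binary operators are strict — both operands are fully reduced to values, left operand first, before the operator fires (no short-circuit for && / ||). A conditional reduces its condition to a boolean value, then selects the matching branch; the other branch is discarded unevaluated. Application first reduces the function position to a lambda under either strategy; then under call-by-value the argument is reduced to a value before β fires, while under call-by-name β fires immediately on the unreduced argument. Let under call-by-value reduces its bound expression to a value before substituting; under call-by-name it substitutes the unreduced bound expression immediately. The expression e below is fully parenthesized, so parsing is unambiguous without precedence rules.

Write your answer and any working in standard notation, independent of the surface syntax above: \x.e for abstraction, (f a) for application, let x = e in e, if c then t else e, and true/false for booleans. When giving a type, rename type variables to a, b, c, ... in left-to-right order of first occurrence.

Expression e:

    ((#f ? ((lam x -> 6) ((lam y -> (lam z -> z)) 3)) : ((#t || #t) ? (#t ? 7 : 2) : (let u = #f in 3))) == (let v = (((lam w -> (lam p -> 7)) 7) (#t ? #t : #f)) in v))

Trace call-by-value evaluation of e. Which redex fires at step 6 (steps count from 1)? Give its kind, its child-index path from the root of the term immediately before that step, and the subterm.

Working:
step 0: ((if false then ((\x.6) ((\y.(\z.z)) 3)) else (if (true || true) then (if true then 7 else 2) else (let u = false in 3))) == (let v = (((\w.(\p.7)) 7) (if true then true else false)) in v))
step 1: [if@0] ((if (true || true) then (if true then 7 else 2) else (let u = false in 3)) == (let v = (((\w.(\p.7)) 7) (if true then true else false)) in v))
step 2: [delta@0.0] ((if true then (if true then 7 else 2) else (let u = false in 3)) == (let v = (((\w.(\p.7)) 7) (if true then true else false)) in v))
step 3: [if@0] ((if true then 7 else 2) == (let v = (((\w.(\p.7)) 7) (if true then true else false)) in v))
step 4: [if@0] (7 == (let v = (((\w.(\p.7)) 7) (if true then true else false)) in v))
step 5: [beta@1.0.0] (7 == (let v = ((\p.7) (if true then true else false)) in v))
step 6: [if@1.0.1] (7 == (let v = ((\p.7) true) in v))

Answer: if at 1.0.1 : (if true then true else false)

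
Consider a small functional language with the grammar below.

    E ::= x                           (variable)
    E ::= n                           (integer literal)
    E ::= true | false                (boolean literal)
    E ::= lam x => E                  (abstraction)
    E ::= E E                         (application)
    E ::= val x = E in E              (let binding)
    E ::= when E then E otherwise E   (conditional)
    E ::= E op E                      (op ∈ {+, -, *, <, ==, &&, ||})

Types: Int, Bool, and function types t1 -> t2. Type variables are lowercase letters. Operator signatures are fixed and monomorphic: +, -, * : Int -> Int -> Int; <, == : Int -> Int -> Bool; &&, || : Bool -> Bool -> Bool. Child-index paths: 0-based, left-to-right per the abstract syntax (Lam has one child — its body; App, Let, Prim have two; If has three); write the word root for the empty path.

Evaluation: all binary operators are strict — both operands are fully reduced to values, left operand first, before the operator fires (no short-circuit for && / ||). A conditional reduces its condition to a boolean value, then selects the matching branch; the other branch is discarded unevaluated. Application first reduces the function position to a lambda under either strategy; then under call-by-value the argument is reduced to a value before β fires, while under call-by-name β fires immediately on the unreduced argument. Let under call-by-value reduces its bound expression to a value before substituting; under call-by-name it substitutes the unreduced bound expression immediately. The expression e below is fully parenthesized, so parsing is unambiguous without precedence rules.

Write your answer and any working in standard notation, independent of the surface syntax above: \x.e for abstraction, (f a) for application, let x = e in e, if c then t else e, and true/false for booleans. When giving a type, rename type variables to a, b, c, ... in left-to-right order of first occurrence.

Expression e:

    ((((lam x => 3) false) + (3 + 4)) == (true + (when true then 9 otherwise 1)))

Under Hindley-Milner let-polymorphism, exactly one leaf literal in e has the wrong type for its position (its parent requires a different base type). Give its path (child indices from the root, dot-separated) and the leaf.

Working:
\x._ : a -> Int
  unify a -> Int ~ Bool -> b
  unify a ~ Bool
  unify Int ~ b
_ _ : Int
  unify Int ~ Int
  unify Int ~ Int
  unify Int ~ Int
  unify Int ~ Int
  unify Int ~ Int
  unify Bool ~ Int
  FAIL: mismatch Bool ~ Int

Answer: 1.0 : true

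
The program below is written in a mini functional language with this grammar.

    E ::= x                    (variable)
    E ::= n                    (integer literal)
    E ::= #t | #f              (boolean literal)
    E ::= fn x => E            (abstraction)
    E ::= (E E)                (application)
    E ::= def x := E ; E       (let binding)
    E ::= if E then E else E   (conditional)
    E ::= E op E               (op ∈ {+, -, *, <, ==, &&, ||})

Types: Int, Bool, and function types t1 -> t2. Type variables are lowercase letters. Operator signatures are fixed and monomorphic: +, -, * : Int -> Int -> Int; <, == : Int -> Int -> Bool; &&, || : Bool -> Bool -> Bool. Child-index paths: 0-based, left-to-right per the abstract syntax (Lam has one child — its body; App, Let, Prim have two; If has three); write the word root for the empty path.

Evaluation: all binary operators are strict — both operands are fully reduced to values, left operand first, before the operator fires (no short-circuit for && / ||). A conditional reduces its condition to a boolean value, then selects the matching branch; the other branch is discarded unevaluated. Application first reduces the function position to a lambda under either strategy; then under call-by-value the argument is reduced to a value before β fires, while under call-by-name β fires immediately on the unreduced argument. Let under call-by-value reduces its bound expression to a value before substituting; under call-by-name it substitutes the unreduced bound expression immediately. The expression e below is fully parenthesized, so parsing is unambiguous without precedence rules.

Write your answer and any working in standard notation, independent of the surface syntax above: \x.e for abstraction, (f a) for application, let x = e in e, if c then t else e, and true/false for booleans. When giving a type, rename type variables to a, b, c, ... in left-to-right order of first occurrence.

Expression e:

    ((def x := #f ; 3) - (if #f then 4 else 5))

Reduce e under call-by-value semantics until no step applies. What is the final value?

Working:
step 0: ((let x = false in 3) - (if false then 4 else 5))
step 1: [let@0] (3 - (if false then 4 else 5))
step 2: [if@1] (3 - 5)
step 3: [delta@root] -2

Answer: -2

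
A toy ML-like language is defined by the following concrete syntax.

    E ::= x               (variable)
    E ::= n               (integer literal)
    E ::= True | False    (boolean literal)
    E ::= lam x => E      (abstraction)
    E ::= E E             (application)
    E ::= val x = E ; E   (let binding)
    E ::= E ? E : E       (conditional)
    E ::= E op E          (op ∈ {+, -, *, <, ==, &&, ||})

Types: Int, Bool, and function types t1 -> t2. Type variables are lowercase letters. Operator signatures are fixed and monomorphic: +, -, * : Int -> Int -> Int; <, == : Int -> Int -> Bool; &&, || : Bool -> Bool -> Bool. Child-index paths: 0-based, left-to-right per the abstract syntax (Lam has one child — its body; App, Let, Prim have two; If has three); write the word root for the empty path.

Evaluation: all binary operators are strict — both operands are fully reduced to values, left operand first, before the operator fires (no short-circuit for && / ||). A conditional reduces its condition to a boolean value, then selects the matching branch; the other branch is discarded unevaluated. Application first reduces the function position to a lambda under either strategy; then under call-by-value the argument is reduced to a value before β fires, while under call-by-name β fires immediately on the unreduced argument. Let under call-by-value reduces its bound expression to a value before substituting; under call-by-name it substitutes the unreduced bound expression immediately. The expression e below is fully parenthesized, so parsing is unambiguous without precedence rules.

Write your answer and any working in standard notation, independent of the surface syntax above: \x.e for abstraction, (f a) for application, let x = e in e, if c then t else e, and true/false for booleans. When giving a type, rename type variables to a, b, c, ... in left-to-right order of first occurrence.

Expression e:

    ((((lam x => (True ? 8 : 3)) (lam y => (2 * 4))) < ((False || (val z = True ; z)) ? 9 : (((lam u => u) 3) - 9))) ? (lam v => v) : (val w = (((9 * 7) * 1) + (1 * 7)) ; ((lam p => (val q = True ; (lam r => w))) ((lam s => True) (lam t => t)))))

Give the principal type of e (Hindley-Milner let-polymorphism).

Derivation:
  unify Bool ~ Bool
  unify Int ~ Int
\x._ : a -> Int
  unify Int ~ Int
  unify Int ~ Int
\y._ : b -> Int
  unify a -> Int ~ (b -> Int) -> c
  unify a ~ b -> Int
  unify Int ~ c
_ _ : Int
  unify Int ~ Int
  unify Bool ~ Bool
let z : Bool
z : Bool
  unify Bool ~ Bool
  unify Bool ~ Bool
u : d
\u._ : d -> d
  unify d -> d ~ Int -> e
  unify d ~ Int
  unify Int ~ e
_ _ : Int
  unify Int ~ Int
  unify Int ~ Int
  unify Int ~ Int
  unify Int ~ Int
  unify Bool ~ Bool
v : f
\v._ : f -> f
  unify Int ~ Int
  unify Int ~ Int
  unify Int ~ Int
  unify Int ~ Int
  unify Int ~ Int
  unify Int ~ Int
  unify Int ~ Int
  unify Int ~ Int
let w : Int
let q : Bool
w : Int
\r._ : h -> Int
\p._ : g -> h -> Int
\s._ : i -> Bool
t : j
\t._ : j -> j
  unify i -> Bool ~ (j -> j) -> k
  unify i ~ j -> j
  unify Bool ~ k
_ _ : Bool
  unify g -> h -> Int ~ Bool -> l
  unify g ~ Bool
  unify h -> Int ~ l
_ _ : h -> Int
  unify f -> f ~ h -> Int
  unify f ~ h
  unify h ~ Int

Answer: Int -> Int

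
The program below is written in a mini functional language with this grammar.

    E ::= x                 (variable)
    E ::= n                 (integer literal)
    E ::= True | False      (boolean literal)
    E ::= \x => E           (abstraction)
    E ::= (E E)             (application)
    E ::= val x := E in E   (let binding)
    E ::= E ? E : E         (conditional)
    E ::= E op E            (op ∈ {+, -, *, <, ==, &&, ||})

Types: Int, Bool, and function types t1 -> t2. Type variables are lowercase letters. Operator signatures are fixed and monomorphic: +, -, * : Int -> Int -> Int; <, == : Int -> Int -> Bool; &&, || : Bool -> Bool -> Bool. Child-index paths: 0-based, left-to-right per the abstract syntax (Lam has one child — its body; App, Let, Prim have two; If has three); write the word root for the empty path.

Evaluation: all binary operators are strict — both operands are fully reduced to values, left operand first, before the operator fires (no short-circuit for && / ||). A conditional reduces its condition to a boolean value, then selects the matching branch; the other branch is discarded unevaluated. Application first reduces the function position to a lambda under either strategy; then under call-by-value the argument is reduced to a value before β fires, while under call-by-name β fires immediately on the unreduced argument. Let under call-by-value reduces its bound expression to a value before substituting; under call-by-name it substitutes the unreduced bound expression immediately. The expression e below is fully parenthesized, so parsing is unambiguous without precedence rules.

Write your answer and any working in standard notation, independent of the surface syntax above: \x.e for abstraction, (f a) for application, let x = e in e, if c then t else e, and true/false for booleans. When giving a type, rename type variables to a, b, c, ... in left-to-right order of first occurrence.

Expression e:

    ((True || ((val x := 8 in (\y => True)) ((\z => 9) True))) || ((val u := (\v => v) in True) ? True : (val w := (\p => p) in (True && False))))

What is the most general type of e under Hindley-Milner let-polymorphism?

Answer: Bool

Derivation:
  unify Bool ~ Bool
let x : Int
\y._ : a -> Bool
\z._ : b -> Int
  unify b -> Int ~ Bool -> c
  unify b ~ Bool
  unify Int ~ c
_ _ : Int
  unify a -> Bool ~ Int -> d
  unify a ~ Int
  unify Bool ~ d
_ _ : Bool
  unify Bool ~ Bool
  unify Bool ~ Bool
v : e
\v._ : e -> e
let u : forall. e -> e
  unify Bool ~ Bool
p : f
\p._ : f -> f
let w : forall. f -> f
  unify Bool ~ Bool
  unify Bool ~ Bool
  unify Bool ~ Bool
  unify Bool ~ Bool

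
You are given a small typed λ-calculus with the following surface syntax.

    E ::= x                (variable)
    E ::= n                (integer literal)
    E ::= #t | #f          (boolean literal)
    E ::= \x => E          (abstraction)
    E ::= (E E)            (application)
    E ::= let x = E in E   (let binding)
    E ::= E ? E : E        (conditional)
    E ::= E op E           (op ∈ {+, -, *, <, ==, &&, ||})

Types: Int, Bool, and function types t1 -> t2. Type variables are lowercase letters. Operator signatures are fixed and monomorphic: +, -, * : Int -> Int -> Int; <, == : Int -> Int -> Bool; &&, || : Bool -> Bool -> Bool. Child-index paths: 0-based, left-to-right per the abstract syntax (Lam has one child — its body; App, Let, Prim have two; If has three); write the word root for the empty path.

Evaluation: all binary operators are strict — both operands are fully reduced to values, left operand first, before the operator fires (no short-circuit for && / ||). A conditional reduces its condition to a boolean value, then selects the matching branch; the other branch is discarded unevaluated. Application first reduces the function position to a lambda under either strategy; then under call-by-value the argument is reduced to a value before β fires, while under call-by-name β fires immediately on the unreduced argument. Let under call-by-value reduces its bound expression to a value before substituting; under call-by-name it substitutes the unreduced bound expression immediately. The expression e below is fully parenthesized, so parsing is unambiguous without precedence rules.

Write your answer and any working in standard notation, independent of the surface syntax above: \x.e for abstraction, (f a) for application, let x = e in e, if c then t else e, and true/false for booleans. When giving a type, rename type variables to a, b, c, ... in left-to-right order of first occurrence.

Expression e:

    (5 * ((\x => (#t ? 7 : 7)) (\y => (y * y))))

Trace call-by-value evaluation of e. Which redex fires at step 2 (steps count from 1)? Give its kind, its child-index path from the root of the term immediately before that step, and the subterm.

Answer: if at 1 : (if true then 7 else 7)

Derivation:
step 0: (5 * ((\x.(if true then 7 else 7)) (\y.(y * y))))
step 1: [beta@1] (5 * (if true then 7 else 7))
step 2: [if@1] (5 * 7)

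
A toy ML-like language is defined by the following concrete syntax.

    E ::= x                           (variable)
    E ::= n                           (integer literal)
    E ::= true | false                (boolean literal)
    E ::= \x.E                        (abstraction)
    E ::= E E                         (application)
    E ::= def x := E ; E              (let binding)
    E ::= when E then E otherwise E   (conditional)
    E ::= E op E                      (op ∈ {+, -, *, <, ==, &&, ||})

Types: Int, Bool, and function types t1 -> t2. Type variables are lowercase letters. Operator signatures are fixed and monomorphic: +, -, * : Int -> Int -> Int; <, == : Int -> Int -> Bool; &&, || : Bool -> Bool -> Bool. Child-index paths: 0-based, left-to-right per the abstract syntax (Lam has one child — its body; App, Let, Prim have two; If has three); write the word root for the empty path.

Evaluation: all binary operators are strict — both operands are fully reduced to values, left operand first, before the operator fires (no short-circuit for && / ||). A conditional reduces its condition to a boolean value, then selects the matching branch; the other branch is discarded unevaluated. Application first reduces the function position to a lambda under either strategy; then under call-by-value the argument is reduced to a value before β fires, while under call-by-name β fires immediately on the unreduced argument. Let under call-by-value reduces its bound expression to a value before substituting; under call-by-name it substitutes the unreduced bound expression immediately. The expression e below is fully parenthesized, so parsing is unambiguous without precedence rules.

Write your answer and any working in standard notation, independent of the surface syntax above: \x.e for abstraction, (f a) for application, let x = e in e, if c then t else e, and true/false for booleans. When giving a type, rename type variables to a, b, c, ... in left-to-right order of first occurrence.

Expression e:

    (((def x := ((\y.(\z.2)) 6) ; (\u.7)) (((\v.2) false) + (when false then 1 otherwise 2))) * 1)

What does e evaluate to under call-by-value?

Working:
step 0: (((let x = ((\y.(\z.2)) 6) in (\u.7)) (((\v.2) false) + (if false then 1 else 2))) * 1)
step 1: [beta@0.0.0] (((let x = (\z.2) in (\u.7)) (((\v.2) false) + (if false then 1 else 2))) * 1)
step 2: [let@0.0] (((\u.7) (((\v.2) false) + (if false then 1 else 2))) * 1)
step 3: [beta@0.1.0] (((\u.7) (2 + (if false then 1 else 2))) * 1)
step 4: [if@0.1.1] (((\u.7) (2 + 2)) * 1)
step 5: [delta@0.1] (((\u.7) 4) * 1)
step 6: [beta@0] (7 * 1)
step 7: [delta@root] 7

Answer: 7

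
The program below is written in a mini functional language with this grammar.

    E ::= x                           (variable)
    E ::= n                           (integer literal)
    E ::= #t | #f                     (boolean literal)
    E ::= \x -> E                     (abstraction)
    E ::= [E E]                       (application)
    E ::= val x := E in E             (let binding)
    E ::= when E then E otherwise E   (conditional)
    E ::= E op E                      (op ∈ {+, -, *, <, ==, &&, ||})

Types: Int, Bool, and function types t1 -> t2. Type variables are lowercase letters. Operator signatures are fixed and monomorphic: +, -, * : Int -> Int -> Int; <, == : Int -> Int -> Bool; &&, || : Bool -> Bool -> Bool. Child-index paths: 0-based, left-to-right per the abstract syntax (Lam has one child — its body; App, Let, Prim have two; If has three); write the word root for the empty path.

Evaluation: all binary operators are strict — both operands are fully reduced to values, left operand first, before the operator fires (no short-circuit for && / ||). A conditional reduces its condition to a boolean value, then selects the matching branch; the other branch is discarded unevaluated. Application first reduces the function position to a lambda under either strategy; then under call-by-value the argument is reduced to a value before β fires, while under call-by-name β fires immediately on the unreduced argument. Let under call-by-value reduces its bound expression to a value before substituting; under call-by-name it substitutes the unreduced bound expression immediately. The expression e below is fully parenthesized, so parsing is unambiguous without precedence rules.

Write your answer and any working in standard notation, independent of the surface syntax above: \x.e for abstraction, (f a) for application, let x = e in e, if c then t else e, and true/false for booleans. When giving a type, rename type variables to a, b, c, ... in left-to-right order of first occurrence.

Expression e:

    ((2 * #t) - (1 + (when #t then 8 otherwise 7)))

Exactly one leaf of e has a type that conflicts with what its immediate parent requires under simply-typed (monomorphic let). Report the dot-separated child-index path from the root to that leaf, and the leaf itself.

Trace:
  unify Int ~ Int
  unify Bool ~ Int
  FAIL: mismatch Bool ~ Int

Answer: 0.1 : true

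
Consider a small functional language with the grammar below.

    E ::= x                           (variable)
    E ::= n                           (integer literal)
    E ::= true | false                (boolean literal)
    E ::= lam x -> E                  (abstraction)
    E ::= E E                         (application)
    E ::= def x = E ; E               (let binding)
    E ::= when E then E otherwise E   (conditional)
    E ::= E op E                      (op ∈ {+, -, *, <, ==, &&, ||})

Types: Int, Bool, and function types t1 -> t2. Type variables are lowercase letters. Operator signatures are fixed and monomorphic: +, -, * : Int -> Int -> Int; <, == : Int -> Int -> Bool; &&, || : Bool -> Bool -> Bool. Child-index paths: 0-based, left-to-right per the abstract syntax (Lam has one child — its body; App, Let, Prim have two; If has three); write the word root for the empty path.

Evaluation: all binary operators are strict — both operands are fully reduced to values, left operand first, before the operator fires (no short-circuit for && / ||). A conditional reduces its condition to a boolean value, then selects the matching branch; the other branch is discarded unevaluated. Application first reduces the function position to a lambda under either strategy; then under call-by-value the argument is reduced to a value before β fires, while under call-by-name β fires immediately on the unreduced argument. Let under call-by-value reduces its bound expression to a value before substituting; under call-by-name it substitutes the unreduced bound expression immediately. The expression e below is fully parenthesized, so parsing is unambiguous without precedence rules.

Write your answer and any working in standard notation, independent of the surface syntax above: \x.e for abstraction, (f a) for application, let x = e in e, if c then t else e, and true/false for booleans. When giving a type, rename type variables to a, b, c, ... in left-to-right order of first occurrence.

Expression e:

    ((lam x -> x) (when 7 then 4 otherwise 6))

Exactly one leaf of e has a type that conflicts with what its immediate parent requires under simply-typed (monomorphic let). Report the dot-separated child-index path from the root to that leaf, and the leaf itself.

Derivation:
x : a
\x._ : a -> a
  unify Int ~ Bool
  FAIL: mismatch Int ~ Bool

Answer: 1.0 : 7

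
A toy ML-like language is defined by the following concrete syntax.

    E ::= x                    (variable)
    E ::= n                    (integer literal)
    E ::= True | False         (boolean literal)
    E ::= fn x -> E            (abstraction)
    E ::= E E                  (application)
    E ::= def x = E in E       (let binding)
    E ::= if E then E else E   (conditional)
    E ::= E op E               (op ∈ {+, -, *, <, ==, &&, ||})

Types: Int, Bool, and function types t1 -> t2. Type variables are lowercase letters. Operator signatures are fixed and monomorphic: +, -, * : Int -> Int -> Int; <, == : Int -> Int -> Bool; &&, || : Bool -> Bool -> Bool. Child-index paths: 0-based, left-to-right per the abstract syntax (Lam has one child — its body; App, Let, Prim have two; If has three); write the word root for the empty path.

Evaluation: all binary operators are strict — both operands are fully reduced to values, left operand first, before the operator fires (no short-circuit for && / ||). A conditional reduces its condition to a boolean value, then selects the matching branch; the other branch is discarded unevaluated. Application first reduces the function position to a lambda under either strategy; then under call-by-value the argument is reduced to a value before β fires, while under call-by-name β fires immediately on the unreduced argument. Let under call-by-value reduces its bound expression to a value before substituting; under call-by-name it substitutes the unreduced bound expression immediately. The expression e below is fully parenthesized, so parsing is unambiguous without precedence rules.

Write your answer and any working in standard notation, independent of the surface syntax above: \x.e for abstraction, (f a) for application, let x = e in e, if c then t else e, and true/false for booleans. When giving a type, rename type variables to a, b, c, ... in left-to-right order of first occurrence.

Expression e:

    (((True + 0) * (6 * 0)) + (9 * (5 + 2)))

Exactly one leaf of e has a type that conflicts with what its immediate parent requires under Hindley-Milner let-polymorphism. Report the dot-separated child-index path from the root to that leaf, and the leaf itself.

Trace:
  unify Bool ~ Int
  FAIL: mismatch Bool ~ Int

Answer: 0.0.0 : true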